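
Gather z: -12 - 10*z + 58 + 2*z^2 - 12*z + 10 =2*z^2 - 22*z + 56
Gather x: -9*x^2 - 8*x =-9*x^2 - 8*x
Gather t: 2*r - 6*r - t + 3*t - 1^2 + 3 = -4*r + 2*t + 2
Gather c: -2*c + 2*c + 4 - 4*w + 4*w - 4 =0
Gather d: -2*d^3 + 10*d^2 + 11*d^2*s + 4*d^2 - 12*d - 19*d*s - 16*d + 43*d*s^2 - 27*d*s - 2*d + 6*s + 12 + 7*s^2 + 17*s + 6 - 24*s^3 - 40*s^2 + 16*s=-2*d^3 + d^2*(11*s + 14) + d*(43*s^2 - 46*s - 30) - 24*s^3 - 33*s^2 + 39*s + 18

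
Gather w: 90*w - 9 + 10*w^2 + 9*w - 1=10*w^2 + 99*w - 10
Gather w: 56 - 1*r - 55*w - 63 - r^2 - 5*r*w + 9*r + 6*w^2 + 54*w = -r^2 + 8*r + 6*w^2 + w*(-5*r - 1) - 7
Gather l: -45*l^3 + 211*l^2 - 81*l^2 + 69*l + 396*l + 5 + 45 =-45*l^3 + 130*l^2 + 465*l + 50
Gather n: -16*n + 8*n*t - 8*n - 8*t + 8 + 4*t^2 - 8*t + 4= n*(8*t - 24) + 4*t^2 - 16*t + 12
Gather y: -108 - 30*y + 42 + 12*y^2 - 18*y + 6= 12*y^2 - 48*y - 60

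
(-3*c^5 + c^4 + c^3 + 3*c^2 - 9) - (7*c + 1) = -3*c^5 + c^4 + c^3 + 3*c^2 - 7*c - 10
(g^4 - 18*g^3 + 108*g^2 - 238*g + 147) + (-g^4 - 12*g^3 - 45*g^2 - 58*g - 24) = -30*g^3 + 63*g^2 - 296*g + 123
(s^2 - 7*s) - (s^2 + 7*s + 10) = -14*s - 10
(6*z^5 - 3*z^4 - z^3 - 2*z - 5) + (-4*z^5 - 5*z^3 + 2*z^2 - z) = 2*z^5 - 3*z^4 - 6*z^3 + 2*z^2 - 3*z - 5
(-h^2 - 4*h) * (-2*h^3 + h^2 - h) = 2*h^5 + 7*h^4 - 3*h^3 + 4*h^2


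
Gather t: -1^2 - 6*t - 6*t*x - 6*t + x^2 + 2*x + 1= t*(-6*x - 12) + x^2 + 2*x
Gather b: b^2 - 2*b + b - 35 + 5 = b^2 - b - 30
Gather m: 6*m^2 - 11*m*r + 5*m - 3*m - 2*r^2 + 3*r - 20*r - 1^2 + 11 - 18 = 6*m^2 + m*(2 - 11*r) - 2*r^2 - 17*r - 8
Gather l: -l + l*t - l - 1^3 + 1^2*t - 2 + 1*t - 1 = l*(t - 2) + 2*t - 4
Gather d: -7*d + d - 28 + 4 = -6*d - 24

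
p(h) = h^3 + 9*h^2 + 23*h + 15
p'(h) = 3*h^2 + 18*h + 23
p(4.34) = 366.09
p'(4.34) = 157.63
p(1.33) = 63.86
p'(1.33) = 52.25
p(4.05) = 322.20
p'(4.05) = 145.11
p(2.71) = 163.33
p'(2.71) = 93.81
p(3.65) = 267.48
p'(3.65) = 128.67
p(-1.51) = -2.65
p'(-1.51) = 2.66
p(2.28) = 126.08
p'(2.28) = 79.64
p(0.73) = 36.98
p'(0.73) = 37.74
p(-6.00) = -15.00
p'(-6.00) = 23.00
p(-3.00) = 0.00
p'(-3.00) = -4.00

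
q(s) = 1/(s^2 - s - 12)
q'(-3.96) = 0.15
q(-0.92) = -0.10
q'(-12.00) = 0.00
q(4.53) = 0.25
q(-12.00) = 0.01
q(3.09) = -0.18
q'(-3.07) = 29.15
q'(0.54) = -0.00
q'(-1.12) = 0.03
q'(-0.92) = 0.03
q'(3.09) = -0.17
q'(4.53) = -0.51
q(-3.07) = 2.02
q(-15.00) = 0.00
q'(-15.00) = 0.00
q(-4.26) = 0.10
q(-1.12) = -0.10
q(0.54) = -0.08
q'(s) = (1 - 2*s)/(s^2 - s - 12)^2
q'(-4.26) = 0.09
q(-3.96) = 0.13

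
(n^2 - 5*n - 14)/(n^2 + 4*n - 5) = (n^2 - 5*n - 14)/(n^2 + 4*n - 5)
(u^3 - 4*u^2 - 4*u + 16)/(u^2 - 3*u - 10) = (u^2 - 6*u + 8)/(u - 5)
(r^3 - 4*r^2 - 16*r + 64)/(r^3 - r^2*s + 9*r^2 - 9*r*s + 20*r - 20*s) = (r^2 - 8*r + 16)/(r^2 - r*s + 5*r - 5*s)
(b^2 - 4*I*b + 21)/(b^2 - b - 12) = (-b^2 + 4*I*b - 21)/(-b^2 + b + 12)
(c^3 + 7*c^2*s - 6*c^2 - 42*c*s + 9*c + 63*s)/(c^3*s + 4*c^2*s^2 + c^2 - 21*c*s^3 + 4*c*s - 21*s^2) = (-c^2 + 6*c - 9)/(-c^2*s + 3*c*s^2 - c + 3*s)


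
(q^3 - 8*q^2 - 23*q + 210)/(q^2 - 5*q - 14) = (q^2 - q - 30)/(q + 2)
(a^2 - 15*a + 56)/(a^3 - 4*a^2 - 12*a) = (-a^2 + 15*a - 56)/(a*(-a^2 + 4*a + 12))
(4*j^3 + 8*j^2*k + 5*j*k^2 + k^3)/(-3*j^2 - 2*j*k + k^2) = (-4*j^2 - 4*j*k - k^2)/(3*j - k)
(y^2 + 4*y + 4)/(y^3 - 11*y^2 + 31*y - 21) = (y^2 + 4*y + 4)/(y^3 - 11*y^2 + 31*y - 21)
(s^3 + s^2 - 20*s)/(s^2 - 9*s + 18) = s*(s^2 + s - 20)/(s^2 - 9*s + 18)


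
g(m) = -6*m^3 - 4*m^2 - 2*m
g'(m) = -18*m^2 - 8*m - 2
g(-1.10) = 5.35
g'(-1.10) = -14.98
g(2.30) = -98.76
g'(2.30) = -115.62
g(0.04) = -0.09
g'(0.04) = -2.35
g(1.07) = -14.07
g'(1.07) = -31.17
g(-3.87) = 295.60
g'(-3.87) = -240.62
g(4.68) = -711.99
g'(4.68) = -433.68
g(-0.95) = 3.43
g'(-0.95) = -10.64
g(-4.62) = 515.53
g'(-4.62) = -349.24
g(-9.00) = 4068.00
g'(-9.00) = -1388.00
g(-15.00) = 19380.00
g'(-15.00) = -3932.00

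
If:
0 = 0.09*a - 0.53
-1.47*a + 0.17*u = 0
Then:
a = 5.89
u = 50.92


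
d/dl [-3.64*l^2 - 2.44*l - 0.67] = -7.28*l - 2.44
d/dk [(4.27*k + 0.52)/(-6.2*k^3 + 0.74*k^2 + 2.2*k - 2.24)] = (52.948*k^3 + 6.5122*k^2 - 0.769600000000001*k - 10.7088)/(38.44*k^6 - 9.176*k^5 - 26.7324*k^4 + 31.032*k^3 + 1.5248*k^2 - 9.856*k + 5.0176)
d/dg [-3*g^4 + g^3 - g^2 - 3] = g*(-12*g^2 + 3*g - 2)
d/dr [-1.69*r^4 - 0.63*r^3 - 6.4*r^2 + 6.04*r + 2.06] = -6.76*r^3 - 1.89*r^2 - 12.8*r + 6.04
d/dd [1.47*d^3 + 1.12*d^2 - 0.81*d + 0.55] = 4.41*d^2 + 2.24*d - 0.81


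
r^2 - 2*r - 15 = (r - 5)*(r + 3)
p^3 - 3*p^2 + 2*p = p*(p - 2)*(p - 1)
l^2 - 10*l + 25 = (l - 5)^2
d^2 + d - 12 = (d - 3)*(d + 4)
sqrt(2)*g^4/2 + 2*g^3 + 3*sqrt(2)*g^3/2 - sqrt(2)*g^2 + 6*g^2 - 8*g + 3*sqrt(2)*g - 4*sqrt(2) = (g - 1)*(g + 4)*(g + sqrt(2))*(sqrt(2)*g/2 + 1)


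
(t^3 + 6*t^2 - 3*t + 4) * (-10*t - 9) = -10*t^4 - 69*t^3 - 24*t^2 - 13*t - 36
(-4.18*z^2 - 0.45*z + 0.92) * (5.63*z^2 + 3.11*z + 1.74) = -23.5334*z^4 - 15.5333*z^3 - 3.4931*z^2 + 2.0782*z + 1.6008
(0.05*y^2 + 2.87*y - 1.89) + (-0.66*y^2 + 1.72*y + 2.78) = -0.61*y^2 + 4.59*y + 0.89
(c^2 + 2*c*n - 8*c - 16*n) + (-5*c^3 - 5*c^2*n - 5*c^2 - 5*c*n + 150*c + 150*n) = -5*c^3 - 5*c^2*n - 4*c^2 - 3*c*n + 142*c + 134*n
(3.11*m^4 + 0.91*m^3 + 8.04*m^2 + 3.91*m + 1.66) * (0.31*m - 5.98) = 0.9641*m^5 - 18.3157*m^4 - 2.9494*m^3 - 46.8671*m^2 - 22.8672*m - 9.9268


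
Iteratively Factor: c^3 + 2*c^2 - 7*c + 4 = (c - 1)*(c^2 + 3*c - 4) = (c - 1)*(c + 4)*(c - 1)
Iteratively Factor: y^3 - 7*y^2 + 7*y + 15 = (y - 5)*(y^2 - 2*y - 3) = (y - 5)*(y + 1)*(y - 3)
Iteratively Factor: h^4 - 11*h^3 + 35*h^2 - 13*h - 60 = (h - 3)*(h^3 - 8*h^2 + 11*h + 20) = (h - 5)*(h - 3)*(h^2 - 3*h - 4) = (h - 5)*(h - 3)*(h + 1)*(h - 4)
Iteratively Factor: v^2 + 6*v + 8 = (v + 4)*(v + 2)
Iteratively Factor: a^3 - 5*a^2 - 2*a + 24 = (a - 4)*(a^2 - a - 6) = (a - 4)*(a + 2)*(a - 3)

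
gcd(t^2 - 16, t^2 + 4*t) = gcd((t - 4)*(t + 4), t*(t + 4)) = t + 4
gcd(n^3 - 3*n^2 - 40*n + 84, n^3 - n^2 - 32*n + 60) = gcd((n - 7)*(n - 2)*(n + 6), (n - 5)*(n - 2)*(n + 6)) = n^2 + 4*n - 12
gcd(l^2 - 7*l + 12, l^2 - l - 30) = 1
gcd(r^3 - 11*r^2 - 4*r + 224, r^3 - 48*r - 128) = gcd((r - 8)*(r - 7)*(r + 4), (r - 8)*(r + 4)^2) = r^2 - 4*r - 32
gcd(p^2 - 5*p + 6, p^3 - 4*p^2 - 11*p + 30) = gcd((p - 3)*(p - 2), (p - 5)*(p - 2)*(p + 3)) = p - 2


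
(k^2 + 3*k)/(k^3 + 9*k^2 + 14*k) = (k + 3)/(k^2 + 9*k + 14)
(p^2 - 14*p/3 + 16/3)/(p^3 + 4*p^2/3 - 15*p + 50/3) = (3*p - 8)/(3*p^2 + 10*p - 25)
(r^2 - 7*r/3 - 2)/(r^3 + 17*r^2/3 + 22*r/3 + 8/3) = (r - 3)/(r^2 + 5*r + 4)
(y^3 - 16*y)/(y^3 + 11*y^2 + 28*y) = (y - 4)/(y + 7)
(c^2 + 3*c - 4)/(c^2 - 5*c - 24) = (-c^2 - 3*c + 4)/(-c^2 + 5*c + 24)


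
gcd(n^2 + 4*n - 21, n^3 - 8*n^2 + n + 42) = n - 3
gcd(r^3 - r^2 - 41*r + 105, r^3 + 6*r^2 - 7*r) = r + 7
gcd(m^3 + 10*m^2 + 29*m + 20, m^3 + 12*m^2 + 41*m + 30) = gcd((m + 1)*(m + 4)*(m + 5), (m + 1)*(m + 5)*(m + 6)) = m^2 + 6*m + 5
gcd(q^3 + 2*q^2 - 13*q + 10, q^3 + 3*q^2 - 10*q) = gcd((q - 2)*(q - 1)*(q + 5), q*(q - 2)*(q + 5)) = q^2 + 3*q - 10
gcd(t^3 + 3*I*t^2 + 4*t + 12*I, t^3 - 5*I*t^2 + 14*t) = t + 2*I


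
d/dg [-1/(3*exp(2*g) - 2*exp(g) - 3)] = (6*exp(g) - 2)*exp(g)/(-3*exp(2*g) + 2*exp(g) + 3)^2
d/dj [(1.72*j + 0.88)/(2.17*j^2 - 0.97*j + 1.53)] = (-3.7324*j^2 - 3.8192*j + 3.4852)/(4.7089*j^4 - 4.2098*j^3 + 7.5811*j^2 - 2.9682*j + 2.3409)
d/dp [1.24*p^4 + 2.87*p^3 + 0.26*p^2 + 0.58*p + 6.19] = 4.96*p^3 + 8.61*p^2 + 0.52*p + 0.58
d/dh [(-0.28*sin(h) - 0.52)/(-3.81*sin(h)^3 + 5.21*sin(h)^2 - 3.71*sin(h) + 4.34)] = (-2.1336*sin(h)^3 - 4.4848*sin(h)^2 + 5.4184*sin(h) - 3.1444)*cos(h)/(14.5161*sin(h)^6 - 39.7002*sin(h)^5 + 55.4143*sin(h)^4 - 71.729*sin(h)^3 + 58.9869*sin(h)^2 - 32.2028*sin(h) + 18.8356)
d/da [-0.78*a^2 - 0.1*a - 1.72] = -1.56*a - 0.1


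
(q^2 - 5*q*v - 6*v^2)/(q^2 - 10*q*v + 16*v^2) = (q^2 - 5*q*v - 6*v^2)/(q^2 - 10*q*v + 16*v^2)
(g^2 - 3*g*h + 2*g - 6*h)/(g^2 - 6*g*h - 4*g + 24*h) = (g^2 - 3*g*h + 2*g - 6*h)/(g^2 - 6*g*h - 4*g + 24*h)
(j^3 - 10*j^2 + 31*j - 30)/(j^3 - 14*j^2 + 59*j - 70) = (j - 3)/(j - 7)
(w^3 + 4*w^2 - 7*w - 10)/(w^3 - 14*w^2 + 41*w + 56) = (w^2 + 3*w - 10)/(w^2 - 15*w + 56)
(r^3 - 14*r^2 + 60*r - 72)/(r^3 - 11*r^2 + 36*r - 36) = (r - 6)/(r - 3)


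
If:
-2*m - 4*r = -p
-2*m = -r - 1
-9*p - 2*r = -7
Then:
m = 45/94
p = 37/47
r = -2/47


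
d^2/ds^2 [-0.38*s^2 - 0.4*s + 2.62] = -0.760000000000000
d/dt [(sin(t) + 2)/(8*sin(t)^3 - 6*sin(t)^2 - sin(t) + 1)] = (-16*sin(t)^3 - 42*sin(t)^2 + 24*sin(t) + 3)*cos(t)/(8*sin(t)^3 - 6*sin(t)^2 - sin(t) + 1)^2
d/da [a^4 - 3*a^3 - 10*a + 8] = 4*a^3 - 9*a^2 - 10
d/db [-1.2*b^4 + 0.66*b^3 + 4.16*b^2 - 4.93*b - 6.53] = -4.8*b^3 + 1.98*b^2 + 8.32*b - 4.93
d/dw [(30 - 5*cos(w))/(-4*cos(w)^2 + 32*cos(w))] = 5*(sin(w) + 48*sin(w)/cos(w)^2 - 12*tan(w))/(4*(cos(w) - 8)^2)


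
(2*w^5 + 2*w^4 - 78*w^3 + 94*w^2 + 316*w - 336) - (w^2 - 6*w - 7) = 2*w^5 + 2*w^4 - 78*w^3 + 93*w^2 + 322*w - 329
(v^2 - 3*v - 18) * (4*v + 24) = 4*v^3 + 12*v^2 - 144*v - 432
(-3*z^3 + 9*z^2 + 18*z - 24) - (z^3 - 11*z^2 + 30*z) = -4*z^3 + 20*z^2 - 12*z - 24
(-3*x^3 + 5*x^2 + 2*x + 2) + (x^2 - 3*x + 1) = -3*x^3 + 6*x^2 - x + 3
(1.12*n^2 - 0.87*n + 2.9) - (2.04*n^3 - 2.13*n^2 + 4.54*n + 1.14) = -2.04*n^3 + 3.25*n^2 - 5.41*n + 1.76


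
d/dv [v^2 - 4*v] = 2*v - 4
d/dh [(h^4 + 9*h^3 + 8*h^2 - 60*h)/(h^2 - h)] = 2*(h^3 + 3*h^2 - 9*h + 26)/(h^2 - 2*h + 1)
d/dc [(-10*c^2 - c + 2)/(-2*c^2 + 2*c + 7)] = 11*(-2*c^2 - 12*c - 1)/(4*c^4 - 8*c^3 - 24*c^2 + 28*c + 49)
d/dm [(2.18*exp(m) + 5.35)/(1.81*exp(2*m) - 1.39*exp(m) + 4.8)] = (-3.9458*exp(2*m) - 19.367*exp(m) + 17.9005)*exp(m)/(3.2761*exp(4*m) - 5.0318*exp(3*m) + 19.3081*exp(2*m) - 13.344*exp(m) + 23.04)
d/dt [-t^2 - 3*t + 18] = -2*t - 3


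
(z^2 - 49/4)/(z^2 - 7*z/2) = (z + 7/2)/z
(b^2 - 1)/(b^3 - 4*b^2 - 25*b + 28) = (b + 1)/(b^2 - 3*b - 28)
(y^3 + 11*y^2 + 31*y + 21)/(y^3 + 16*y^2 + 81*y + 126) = (y + 1)/(y + 6)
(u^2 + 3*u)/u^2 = (u + 3)/u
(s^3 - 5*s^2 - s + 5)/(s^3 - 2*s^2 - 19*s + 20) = (s + 1)/(s + 4)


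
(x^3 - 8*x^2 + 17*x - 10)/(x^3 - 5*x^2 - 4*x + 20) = (x - 1)/(x + 2)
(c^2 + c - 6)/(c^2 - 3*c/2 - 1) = 2*(c + 3)/(2*c + 1)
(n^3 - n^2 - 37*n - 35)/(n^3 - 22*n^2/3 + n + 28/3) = 3*(n + 5)/(3*n - 4)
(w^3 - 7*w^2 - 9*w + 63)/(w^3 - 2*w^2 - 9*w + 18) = (w - 7)/(w - 2)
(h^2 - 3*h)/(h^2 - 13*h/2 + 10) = 2*h*(h - 3)/(2*h^2 - 13*h + 20)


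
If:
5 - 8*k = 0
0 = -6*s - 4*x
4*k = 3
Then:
No Solution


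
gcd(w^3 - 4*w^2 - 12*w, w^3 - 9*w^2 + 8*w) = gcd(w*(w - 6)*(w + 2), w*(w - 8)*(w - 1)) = w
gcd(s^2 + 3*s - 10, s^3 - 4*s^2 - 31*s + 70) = s^2 + 3*s - 10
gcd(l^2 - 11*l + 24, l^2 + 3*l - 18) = l - 3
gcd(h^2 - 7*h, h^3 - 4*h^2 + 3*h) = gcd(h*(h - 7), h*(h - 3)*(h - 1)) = h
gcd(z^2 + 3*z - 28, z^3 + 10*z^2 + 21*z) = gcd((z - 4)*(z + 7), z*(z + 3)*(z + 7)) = z + 7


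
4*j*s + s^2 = s*(4*j + s)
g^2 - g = g*(g - 1)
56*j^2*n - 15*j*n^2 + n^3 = n*(-8*j + n)*(-7*j + n)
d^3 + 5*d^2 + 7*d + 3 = (d + 1)^2*(d + 3)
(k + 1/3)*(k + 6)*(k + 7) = k^3 + 40*k^2/3 + 139*k/3 + 14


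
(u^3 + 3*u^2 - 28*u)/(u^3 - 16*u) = (u + 7)/(u + 4)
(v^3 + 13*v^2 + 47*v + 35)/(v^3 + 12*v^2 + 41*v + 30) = (v + 7)/(v + 6)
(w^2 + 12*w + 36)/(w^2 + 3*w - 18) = (w + 6)/(w - 3)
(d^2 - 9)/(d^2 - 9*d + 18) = (d + 3)/(d - 6)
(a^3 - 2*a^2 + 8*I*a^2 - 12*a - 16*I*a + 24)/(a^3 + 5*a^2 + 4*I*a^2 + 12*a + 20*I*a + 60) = (a^2 + 2*a*(-1 + I) - 4*I)/(a^2 + a*(5 - 2*I) - 10*I)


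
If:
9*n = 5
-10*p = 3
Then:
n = 5/9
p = -3/10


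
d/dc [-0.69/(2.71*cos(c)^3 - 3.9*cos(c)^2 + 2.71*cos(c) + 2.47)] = (-5.6097*cos(c)^2 + 5.382*cos(c) - 1.8699)*sin(c)/(2.71*cos(c)^3 - 3.9*cos(c)^2 + 2.71*cos(c) + 2.47)^2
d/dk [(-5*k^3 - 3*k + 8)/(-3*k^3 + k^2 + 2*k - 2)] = (-5*k^4 - 38*k^3 + 105*k^2 - 16*k - 10)/(9*k^6 - 6*k^5 - 11*k^4 + 16*k^3 - 8*k + 4)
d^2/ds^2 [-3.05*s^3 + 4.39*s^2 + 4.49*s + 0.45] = 8.78 - 18.3*s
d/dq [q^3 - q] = 3*q^2 - 1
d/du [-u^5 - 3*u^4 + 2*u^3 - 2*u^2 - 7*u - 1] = -5*u^4 - 12*u^3 + 6*u^2 - 4*u - 7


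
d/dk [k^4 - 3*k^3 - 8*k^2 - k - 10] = 4*k^3 - 9*k^2 - 16*k - 1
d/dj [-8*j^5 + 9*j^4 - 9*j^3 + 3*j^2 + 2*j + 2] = -40*j^4 + 36*j^3 - 27*j^2 + 6*j + 2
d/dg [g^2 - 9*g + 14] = 2*g - 9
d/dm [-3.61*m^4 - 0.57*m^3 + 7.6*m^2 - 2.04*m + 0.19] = -14.44*m^3 - 1.71*m^2 + 15.2*m - 2.04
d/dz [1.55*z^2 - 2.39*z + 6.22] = 3.1*z - 2.39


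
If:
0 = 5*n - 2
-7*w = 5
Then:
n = 2/5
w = -5/7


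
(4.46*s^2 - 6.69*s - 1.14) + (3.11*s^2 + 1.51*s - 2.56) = 7.57*s^2 - 5.18*s - 3.7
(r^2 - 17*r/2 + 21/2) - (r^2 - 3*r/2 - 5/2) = 13 - 7*r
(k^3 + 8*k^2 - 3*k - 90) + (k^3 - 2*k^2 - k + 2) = 2*k^3 + 6*k^2 - 4*k - 88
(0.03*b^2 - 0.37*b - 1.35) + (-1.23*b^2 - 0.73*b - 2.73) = -1.2*b^2 - 1.1*b - 4.08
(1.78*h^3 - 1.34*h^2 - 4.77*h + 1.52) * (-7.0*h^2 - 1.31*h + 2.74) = -12.46*h^5 + 7.0482*h^4 + 40.0226*h^3 - 8.0629*h^2 - 15.061*h + 4.1648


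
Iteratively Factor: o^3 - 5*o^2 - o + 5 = (o - 5)*(o^2 - 1) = (o - 5)*(o - 1)*(o + 1)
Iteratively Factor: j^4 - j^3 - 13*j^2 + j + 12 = (j + 3)*(j^3 - 4*j^2 - j + 4) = (j - 4)*(j + 3)*(j^2 - 1) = (j - 4)*(j + 1)*(j + 3)*(j - 1)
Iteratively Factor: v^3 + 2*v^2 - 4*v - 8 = (v + 2)*(v^2 - 4) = (v + 2)^2*(v - 2)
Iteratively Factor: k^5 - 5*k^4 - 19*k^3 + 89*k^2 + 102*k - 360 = (k + 3)*(k^4 - 8*k^3 + 5*k^2 + 74*k - 120) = (k - 2)*(k + 3)*(k^3 - 6*k^2 - 7*k + 60) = (k - 5)*(k - 2)*(k + 3)*(k^2 - k - 12) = (k - 5)*(k - 4)*(k - 2)*(k + 3)*(k + 3)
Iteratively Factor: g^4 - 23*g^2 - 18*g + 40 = (g - 5)*(g^3 + 5*g^2 + 2*g - 8) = (g - 5)*(g - 1)*(g^2 + 6*g + 8) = (g - 5)*(g - 1)*(g + 4)*(g + 2)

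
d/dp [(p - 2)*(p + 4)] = 2*p + 2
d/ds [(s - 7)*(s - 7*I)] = 2*s - 7 - 7*I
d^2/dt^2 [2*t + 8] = 0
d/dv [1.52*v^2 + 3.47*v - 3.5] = 3.04*v + 3.47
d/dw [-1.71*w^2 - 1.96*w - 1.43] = -3.42*w - 1.96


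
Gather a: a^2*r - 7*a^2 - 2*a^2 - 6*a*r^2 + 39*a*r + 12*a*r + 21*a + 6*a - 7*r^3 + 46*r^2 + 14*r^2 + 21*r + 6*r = a^2*(r - 9) + a*(-6*r^2 + 51*r + 27) - 7*r^3 + 60*r^2 + 27*r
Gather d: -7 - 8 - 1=-16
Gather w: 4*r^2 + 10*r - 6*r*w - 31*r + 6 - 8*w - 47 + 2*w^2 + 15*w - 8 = 4*r^2 - 21*r + 2*w^2 + w*(7 - 6*r) - 49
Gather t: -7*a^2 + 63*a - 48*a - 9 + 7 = -7*a^2 + 15*a - 2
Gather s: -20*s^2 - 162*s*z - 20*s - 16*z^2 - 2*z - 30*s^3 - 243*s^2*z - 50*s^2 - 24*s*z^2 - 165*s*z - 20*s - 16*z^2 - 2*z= -30*s^3 + s^2*(-243*z - 70) + s*(-24*z^2 - 327*z - 40) - 32*z^2 - 4*z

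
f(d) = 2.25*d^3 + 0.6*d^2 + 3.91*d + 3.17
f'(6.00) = 254.11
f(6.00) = 534.23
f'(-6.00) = 239.71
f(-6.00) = -484.69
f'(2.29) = 42.06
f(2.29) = 42.29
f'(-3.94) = 103.97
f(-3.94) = -140.54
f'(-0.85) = 7.77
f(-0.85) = -1.10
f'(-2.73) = 50.94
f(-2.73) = -48.81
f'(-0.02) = 3.89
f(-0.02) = 3.09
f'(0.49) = 6.12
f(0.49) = 5.49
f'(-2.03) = 29.29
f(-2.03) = -21.12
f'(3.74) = 102.81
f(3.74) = 143.89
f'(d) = 6.75*d^2 + 1.2*d + 3.91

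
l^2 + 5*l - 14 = (l - 2)*(l + 7)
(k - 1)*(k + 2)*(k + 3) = k^3 + 4*k^2 + k - 6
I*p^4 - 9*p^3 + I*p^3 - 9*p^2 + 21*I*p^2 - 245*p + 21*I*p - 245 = (p - 5*I)*(p + 7*I)^2*(I*p + I)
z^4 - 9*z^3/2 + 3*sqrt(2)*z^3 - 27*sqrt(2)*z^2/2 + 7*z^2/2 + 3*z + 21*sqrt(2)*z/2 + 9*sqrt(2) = (z - 3)*(z - 2)*(z + 1/2)*(z + 3*sqrt(2))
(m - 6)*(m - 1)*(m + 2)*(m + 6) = m^4 + m^3 - 38*m^2 - 36*m + 72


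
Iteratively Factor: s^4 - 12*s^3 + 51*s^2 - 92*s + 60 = (s - 2)*(s^3 - 10*s^2 + 31*s - 30) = (s - 3)*(s - 2)*(s^2 - 7*s + 10) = (s - 3)*(s - 2)^2*(s - 5)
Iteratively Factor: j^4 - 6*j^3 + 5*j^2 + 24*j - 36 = (j - 3)*(j^3 - 3*j^2 - 4*j + 12) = (j - 3)^2*(j^2 - 4) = (j - 3)^2*(j - 2)*(j + 2)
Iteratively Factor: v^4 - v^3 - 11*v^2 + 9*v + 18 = (v - 3)*(v^3 + 2*v^2 - 5*v - 6) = (v - 3)*(v - 2)*(v^2 + 4*v + 3) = (v - 3)*(v - 2)*(v + 1)*(v + 3)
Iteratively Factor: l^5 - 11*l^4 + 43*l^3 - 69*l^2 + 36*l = (l)*(l^4 - 11*l^3 + 43*l^2 - 69*l + 36) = l*(l - 4)*(l^3 - 7*l^2 + 15*l - 9) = l*(l - 4)*(l - 3)*(l^2 - 4*l + 3) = l*(l - 4)*(l - 3)^2*(l - 1)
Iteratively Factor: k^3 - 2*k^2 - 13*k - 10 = (k - 5)*(k^2 + 3*k + 2) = (k - 5)*(k + 1)*(k + 2)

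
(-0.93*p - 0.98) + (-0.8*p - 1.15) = -1.73*p - 2.13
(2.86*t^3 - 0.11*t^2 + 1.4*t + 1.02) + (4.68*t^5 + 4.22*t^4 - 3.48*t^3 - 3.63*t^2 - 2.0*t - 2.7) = 4.68*t^5 + 4.22*t^4 - 0.62*t^3 - 3.74*t^2 - 0.6*t - 1.68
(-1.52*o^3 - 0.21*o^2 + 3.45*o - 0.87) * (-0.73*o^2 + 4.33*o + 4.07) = 1.1096*o^5 - 6.4283*o^4 - 9.6142*o^3 + 14.7189*o^2 + 10.2744*o - 3.5409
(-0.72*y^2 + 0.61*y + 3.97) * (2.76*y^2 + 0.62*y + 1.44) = -1.9872*y^4 + 1.2372*y^3 + 10.2986*y^2 + 3.3398*y + 5.7168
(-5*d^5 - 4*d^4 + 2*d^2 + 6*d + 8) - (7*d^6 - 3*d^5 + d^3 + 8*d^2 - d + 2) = -7*d^6 - 2*d^5 - 4*d^4 - d^3 - 6*d^2 + 7*d + 6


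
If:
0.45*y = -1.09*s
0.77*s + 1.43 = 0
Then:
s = -1.86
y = 4.50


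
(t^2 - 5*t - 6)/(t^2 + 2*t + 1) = (t - 6)/(t + 1)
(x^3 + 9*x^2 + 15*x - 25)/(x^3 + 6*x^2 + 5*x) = (x^2 + 4*x - 5)/(x*(x + 1))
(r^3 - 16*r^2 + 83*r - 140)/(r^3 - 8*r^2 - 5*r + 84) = (r - 5)/(r + 3)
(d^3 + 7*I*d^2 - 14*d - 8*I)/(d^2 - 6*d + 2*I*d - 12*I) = (d^2 + 5*I*d - 4)/(d - 6)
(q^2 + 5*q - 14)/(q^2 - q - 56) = (q - 2)/(q - 8)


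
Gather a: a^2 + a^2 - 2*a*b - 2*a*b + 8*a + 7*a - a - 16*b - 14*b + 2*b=2*a^2 + a*(14 - 4*b) - 28*b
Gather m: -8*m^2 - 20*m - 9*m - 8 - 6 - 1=-8*m^2 - 29*m - 15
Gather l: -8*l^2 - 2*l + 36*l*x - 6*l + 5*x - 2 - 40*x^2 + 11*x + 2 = -8*l^2 + l*(36*x - 8) - 40*x^2 + 16*x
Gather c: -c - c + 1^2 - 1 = -2*c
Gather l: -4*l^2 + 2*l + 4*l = -4*l^2 + 6*l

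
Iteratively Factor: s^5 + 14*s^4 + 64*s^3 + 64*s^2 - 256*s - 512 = (s + 4)*(s^4 + 10*s^3 + 24*s^2 - 32*s - 128) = (s + 4)^2*(s^3 + 6*s^2 - 32) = (s + 4)^3*(s^2 + 2*s - 8) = (s + 4)^4*(s - 2)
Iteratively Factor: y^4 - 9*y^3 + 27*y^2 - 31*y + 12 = (y - 3)*(y^3 - 6*y^2 + 9*y - 4) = (y - 3)*(y - 1)*(y^2 - 5*y + 4) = (y - 4)*(y - 3)*(y - 1)*(y - 1)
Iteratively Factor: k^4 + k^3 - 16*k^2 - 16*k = (k - 4)*(k^3 + 5*k^2 + 4*k) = k*(k - 4)*(k^2 + 5*k + 4) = k*(k - 4)*(k + 1)*(k + 4)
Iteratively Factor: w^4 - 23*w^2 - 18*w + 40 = (w + 2)*(w^3 - 2*w^2 - 19*w + 20) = (w - 1)*(w + 2)*(w^2 - w - 20) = (w - 5)*(w - 1)*(w + 2)*(w + 4)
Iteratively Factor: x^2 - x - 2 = (x + 1)*(x - 2)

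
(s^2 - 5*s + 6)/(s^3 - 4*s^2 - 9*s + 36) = (s - 2)/(s^2 - s - 12)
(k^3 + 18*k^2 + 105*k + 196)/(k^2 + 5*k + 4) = (k^2 + 14*k + 49)/(k + 1)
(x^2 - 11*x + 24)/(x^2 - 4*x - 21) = (-x^2 + 11*x - 24)/(-x^2 + 4*x + 21)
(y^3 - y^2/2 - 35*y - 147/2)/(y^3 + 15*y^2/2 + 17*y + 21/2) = (y - 7)/(y + 1)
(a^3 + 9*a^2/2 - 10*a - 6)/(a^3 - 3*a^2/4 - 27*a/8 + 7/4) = 4*(2*a^2 + 13*a + 6)/(8*a^2 + 10*a - 7)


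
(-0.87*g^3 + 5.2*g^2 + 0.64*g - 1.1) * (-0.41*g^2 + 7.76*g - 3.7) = 0.3567*g^5 - 8.8832*g^4 + 43.3086*g^3 - 13.8226*g^2 - 10.904*g + 4.07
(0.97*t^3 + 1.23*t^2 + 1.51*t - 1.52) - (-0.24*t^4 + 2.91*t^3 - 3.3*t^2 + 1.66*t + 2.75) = 0.24*t^4 - 1.94*t^3 + 4.53*t^2 - 0.15*t - 4.27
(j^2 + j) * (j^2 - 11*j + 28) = j^4 - 10*j^3 + 17*j^2 + 28*j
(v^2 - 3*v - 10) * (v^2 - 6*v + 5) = v^4 - 9*v^3 + 13*v^2 + 45*v - 50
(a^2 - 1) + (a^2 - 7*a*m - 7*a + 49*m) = 2*a^2 - 7*a*m - 7*a + 49*m - 1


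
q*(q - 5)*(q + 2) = q^3 - 3*q^2 - 10*q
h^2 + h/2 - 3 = (h - 3/2)*(h + 2)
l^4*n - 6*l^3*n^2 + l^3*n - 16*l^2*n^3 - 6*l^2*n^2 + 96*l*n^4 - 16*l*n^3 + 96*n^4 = (l - 6*n)*(l - 4*n)*(l + 4*n)*(l*n + n)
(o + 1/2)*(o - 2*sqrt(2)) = o^2 - 2*sqrt(2)*o + o/2 - sqrt(2)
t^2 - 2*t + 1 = (t - 1)^2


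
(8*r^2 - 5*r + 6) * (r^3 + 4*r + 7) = 8*r^5 - 5*r^4 + 38*r^3 + 36*r^2 - 11*r + 42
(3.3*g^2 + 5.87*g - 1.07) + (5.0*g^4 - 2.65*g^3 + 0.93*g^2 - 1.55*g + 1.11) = 5.0*g^4 - 2.65*g^3 + 4.23*g^2 + 4.32*g + 0.04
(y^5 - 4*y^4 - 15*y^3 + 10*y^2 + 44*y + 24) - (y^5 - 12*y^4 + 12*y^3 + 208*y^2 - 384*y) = 8*y^4 - 27*y^3 - 198*y^2 + 428*y + 24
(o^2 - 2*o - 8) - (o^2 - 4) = -2*o - 4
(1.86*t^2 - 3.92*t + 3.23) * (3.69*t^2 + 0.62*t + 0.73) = 6.8634*t^4 - 13.3116*t^3 + 10.8461*t^2 - 0.859*t + 2.3579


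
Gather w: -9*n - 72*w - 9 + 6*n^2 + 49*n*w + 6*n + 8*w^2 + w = 6*n^2 - 3*n + 8*w^2 + w*(49*n - 71) - 9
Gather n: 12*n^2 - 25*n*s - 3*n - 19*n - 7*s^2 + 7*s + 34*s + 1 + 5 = 12*n^2 + n*(-25*s - 22) - 7*s^2 + 41*s + 6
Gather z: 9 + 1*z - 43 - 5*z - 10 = -4*z - 44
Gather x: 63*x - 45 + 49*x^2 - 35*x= 49*x^2 + 28*x - 45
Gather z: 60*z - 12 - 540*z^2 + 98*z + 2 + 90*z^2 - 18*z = -450*z^2 + 140*z - 10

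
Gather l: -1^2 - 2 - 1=-4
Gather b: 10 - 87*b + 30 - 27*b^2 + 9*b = -27*b^2 - 78*b + 40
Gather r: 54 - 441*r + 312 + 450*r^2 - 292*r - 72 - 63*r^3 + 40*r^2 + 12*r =-63*r^3 + 490*r^2 - 721*r + 294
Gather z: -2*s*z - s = -2*s*z - s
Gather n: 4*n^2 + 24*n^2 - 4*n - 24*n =28*n^2 - 28*n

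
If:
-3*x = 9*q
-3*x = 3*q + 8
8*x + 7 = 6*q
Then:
No Solution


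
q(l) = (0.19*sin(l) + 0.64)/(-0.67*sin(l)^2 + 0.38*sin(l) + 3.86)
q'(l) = (1.34*sin(l)*cos(l) - 0.38*cos(l))*(0.19*sin(l) + 0.64)/(-0.67*sin(l)^2 + 0.38*sin(l) + 3.86)^2 + 0.19*cos(l)/(-0.67*sin(l)^2 + 0.38*sin(l) + 3.86)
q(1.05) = 0.22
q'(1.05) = 0.05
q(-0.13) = 0.16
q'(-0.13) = 0.03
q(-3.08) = 0.16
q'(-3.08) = -0.03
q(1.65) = 0.23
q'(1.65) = -0.01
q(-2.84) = 0.16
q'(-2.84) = -0.02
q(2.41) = 0.20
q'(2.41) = -0.06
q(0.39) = 0.18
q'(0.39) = 0.05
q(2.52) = 0.19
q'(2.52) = -0.06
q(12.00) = 0.16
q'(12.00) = 0.00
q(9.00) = 0.18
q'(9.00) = -0.05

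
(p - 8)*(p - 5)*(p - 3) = p^3 - 16*p^2 + 79*p - 120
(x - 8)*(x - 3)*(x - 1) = x^3 - 12*x^2 + 35*x - 24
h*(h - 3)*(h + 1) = h^3 - 2*h^2 - 3*h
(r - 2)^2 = r^2 - 4*r + 4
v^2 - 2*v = v*(v - 2)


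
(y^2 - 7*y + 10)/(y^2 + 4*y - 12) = (y - 5)/(y + 6)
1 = 1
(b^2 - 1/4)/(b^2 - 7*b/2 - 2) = (b - 1/2)/(b - 4)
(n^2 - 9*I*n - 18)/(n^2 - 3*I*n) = (n - 6*I)/n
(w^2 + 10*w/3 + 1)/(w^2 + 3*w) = (w + 1/3)/w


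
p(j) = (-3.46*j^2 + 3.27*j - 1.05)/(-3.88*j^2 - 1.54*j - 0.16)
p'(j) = (3.27 - 6.92*j)/(-3.88*j^2 - 1.54*j - 0.16) + (7.76*j + 1.54)*(-3.46*j^2 + 3.27*j - 1.05)/(-3.88*j^2 - 1.54*j - 0.16)^2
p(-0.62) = 6.33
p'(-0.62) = 18.85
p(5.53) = 0.70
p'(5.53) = 0.03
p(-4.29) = 1.21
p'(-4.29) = 0.09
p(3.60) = 0.61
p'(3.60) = 0.07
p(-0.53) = 8.66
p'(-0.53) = 35.37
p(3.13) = 0.57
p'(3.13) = 0.08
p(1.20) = 0.28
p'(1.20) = 0.27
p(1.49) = 0.35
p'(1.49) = 0.22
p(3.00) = 0.56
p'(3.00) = 0.09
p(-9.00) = 1.03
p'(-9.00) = 0.02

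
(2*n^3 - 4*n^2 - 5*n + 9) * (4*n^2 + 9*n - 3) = 8*n^5 + 2*n^4 - 62*n^3 + 3*n^2 + 96*n - 27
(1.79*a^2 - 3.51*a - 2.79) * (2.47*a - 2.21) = 4.4213*a^3 - 12.6256*a^2 + 0.865799999999999*a + 6.1659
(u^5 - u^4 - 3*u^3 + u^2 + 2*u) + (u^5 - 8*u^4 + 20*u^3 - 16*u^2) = 2*u^5 - 9*u^4 + 17*u^3 - 15*u^2 + 2*u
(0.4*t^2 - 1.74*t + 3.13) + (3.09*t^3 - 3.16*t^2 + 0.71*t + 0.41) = 3.09*t^3 - 2.76*t^2 - 1.03*t + 3.54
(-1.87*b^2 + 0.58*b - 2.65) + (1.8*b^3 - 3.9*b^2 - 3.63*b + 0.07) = 1.8*b^3 - 5.77*b^2 - 3.05*b - 2.58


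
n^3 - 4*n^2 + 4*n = n*(n - 2)^2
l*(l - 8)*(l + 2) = l^3 - 6*l^2 - 16*l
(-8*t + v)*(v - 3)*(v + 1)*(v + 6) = -8*t*v^3 - 32*t*v^2 + 120*t*v + 144*t + v^4 + 4*v^3 - 15*v^2 - 18*v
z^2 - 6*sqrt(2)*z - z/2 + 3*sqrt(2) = (z - 1/2)*(z - 6*sqrt(2))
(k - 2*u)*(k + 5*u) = k^2 + 3*k*u - 10*u^2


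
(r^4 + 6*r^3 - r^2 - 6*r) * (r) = r^5 + 6*r^4 - r^3 - 6*r^2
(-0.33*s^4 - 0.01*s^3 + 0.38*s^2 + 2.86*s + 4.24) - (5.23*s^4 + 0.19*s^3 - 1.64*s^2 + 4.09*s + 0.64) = -5.56*s^4 - 0.2*s^3 + 2.02*s^2 - 1.23*s + 3.6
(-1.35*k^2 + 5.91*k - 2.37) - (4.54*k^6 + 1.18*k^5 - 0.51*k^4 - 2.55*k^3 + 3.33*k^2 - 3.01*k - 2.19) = -4.54*k^6 - 1.18*k^5 + 0.51*k^4 + 2.55*k^3 - 4.68*k^2 + 8.92*k - 0.18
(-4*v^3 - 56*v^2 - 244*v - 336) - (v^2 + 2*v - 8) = -4*v^3 - 57*v^2 - 246*v - 328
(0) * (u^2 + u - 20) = 0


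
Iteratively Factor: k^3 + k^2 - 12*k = (k)*(k^2 + k - 12) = k*(k - 3)*(k + 4)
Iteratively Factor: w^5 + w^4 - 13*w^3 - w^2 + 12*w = (w - 3)*(w^4 + 4*w^3 - w^2 - 4*w) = (w - 3)*(w + 1)*(w^3 + 3*w^2 - 4*w) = (w - 3)*(w + 1)*(w + 4)*(w^2 - w) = w*(w - 3)*(w + 1)*(w + 4)*(w - 1)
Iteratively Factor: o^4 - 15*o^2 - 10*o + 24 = (o + 3)*(o^3 - 3*o^2 - 6*o + 8) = (o - 1)*(o + 3)*(o^2 - 2*o - 8) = (o - 1)*(o + 2)*(o + 3)*(o - 4)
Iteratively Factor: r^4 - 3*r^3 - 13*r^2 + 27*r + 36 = (r - 3)*(r^3 - 13*r - 12) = (r - 3)*(r + 1)*(r^2 - r - 12) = (r - 3)*(r + 1)*(r + 3)*(r - 4)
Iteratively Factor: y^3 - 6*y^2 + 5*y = (y - 1)*(y^2 - 5*y) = y*(y - 1)*(y - 5)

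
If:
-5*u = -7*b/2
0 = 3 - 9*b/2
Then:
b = 2/3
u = 7/15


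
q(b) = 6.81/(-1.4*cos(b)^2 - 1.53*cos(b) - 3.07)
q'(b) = 6.81*(-2.8*sin(b)*cos(b) - 1.53*sin(b))/(-1.4*cos(b)^2 - 1.53*cos(b) - 3.07)^2 = -(19.068*cos(b) + 10.4193)*sin(b)/(1.4*cos(b)^2 + 1.53*cos(b) + 3.07)^2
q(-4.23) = -2.56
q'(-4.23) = -0.20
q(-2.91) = -2.34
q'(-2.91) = -0.22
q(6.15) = -1.14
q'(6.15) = 0.11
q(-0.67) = -1.33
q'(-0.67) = 0.60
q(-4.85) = -2.06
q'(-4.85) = -1.18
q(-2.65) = -2.42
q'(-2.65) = -0.38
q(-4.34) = -2.52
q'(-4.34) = -0.45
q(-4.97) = -1.92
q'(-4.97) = -1.17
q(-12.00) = -1.27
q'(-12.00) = -0.50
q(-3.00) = -2.33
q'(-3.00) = -0.14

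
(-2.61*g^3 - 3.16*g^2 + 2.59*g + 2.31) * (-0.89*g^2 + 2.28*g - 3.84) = 2.3229*g^5 - 3.1384*g^4 + 0.5125*g^3 + 15.9837*g^2 - 4.6788*g - 8.8704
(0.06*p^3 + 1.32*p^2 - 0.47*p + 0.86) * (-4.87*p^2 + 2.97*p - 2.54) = -0.2922*p^5 - 6.2502*p^4 + 6.0569*p^3 - 8.9369*p^2 + 3.748*p - 2.1844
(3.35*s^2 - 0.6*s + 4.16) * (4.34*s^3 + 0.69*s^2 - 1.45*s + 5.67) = 14.539*s^5 - 0.2925*s^4 + 12.7829*s^3 + 22.7349*s^2 - 9.434*s + 23.5872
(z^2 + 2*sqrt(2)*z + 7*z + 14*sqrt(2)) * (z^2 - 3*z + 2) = z^4 + 2*sqrt(2)*z^3 + 4*z^3 - 19*z^2 + 8*sqrt(2)*z^2 - 38*sqrt(2)*z + 14*z + 28*sqrt(2)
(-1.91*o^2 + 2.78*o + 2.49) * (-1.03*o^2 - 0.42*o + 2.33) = 1.9673*o^4 - 2.0612*o^3 - 8.1826*o^2 + 5.4316*o + 5.8017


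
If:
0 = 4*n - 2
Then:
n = 1/2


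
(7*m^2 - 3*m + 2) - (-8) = 7*m^2 - 3*m + 10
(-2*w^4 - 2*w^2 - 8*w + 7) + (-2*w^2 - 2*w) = -2*w^4 - 4*w^2 - 10*w + 7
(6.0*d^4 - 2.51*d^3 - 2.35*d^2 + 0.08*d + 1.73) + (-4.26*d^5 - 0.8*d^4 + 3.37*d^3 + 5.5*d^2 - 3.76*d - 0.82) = -4.26*d^5 + 5.2*d^4 + 0.86*d^3 + 3.15*d^2 - 3.68*d + 0.91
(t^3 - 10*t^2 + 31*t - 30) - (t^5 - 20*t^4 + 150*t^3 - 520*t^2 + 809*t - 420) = -t^5 + 20*t^4 - 149*t^3 + 510*t^2 - 778*t + 390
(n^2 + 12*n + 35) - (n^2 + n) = 11*n + 35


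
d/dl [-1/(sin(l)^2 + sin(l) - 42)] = (2*sin(l) + 1)*cos(l)/(sin(l)^2 + sin(l) - 42)^2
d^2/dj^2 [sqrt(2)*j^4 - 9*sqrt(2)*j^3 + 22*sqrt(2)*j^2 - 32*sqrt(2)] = sqrt(2)*(12*j^2 - 54*j + 44)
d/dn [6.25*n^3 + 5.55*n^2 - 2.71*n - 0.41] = 18.75*n^2 + 11.1*n - 2.71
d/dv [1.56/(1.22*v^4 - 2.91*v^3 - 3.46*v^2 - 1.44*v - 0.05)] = (-7.6128*v^3 + 13.6188*v^2 + 10.7952*v + 2.2464)/(-1.22*v^4 + 2.91*v^3 + 3.46*v^2 + 1.44*v + 0.05)^2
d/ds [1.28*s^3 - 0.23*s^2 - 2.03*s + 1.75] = 3.84*s^2 - 0.46*s - 2.03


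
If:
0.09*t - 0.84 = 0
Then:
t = 9.33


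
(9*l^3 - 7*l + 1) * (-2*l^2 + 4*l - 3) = -18*l^5 + 36*l^4 - 13*l^3 - 30*l^2 + 25*l - 3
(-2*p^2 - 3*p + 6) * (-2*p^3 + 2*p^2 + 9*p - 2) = 4*p^5 + 2*p^4 - 36*p^3 - 11*p^2 + 60*p - 12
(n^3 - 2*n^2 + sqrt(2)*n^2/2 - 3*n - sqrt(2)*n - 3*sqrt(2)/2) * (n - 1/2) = n^4 - 5*n^3/2 + sqrt(2)*n^3/2 - 2*n^2 - 5*sqrt(2)*n^2/4 - sqrt(2)*n + 3*n/2 + 3*sqrt(2)/4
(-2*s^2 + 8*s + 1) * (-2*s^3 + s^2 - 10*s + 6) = 4*s^5 - 18*s^4 + 26*s^3 - 91*s^2 + 38*s + 6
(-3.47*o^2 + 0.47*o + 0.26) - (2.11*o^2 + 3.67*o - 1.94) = -5.58*o^2 - 3.2*o + 2.2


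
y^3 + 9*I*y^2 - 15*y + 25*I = (y - I)*(y + 5*I)^2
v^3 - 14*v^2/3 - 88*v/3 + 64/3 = (v - 8)*(v - 2/3)*(v + 4)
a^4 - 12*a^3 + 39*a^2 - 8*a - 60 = (a - 6)*(a - 5)*(a - 2)*(a + 1)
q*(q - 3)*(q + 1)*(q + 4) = q^4 + 2*q^3 - 11*q^2 - 12*q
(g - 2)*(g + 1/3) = g^2 - 5*g/3 - 2/3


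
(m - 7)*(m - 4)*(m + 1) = m^3 - 10*m^2 + 17*m + 28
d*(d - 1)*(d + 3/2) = d^3 + d^2/2 - 3*d/2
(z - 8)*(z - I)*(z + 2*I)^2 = z^4 - 8*z^3 + 3*I*z^3 - 24*I*z^2 + 4*I*z - 32*I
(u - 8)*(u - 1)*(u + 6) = u^3 - 3*u^2 - 46*u + 48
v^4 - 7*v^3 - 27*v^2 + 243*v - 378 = (v - 7)*(v - 3)^2*(v + 6)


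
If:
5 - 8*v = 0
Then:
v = 5/8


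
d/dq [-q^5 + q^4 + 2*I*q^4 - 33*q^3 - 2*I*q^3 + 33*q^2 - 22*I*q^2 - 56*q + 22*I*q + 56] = -5*q^4 + q^3*(4 + 8*I) + q^2*(-99 - 6*I) + q*(66 - 44*I) - 56 + 22*I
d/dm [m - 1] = 1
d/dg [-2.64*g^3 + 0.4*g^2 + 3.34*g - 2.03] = -7.92*g^2 + 0.8*g + 3.34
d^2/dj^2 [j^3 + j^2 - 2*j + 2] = 6*j + 2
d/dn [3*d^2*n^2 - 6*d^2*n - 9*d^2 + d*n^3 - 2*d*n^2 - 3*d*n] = d*(6*d*n - 6*d + 3*n^2 - 4*n - 3)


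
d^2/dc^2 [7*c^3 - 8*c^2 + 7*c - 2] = 42*c - 16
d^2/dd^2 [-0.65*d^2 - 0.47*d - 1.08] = -1.30000000000000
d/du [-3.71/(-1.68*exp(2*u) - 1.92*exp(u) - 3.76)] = (-12.4656*exp(u) - 7.1232)*exp(u)/(1.68*exp(2*u) + 1.92*exp(u) + 3.76)^2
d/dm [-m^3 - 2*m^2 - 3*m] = -3*m^2 - 4*m - 3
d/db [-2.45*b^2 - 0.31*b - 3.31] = -4.9*b - 0.31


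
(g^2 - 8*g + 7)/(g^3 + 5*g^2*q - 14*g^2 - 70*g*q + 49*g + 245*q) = (g - 1)/(g^2 + 5*g*q - 7*g - 35*q)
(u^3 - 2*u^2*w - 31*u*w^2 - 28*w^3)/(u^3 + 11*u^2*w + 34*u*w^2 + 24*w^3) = (u - 7*w)/(u + 6*w)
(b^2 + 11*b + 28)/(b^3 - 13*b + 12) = (b + 7)/(b^2 - 4*b + 3)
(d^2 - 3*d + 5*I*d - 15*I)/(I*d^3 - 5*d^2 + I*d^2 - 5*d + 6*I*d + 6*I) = (-I*d^2 + d*(5 + 3*I) - 15)/(d^3 + d^2*(1 + 5*I) + d*(6 + 5*I) + 6)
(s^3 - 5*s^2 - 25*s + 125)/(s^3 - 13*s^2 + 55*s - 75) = (s + 5)/(s - 3)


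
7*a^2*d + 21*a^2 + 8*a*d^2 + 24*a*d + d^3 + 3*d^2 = (a + d)*(7*a + d)*(d + 3)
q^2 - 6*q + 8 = (q - 4)*(q - 2)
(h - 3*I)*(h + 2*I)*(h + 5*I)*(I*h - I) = I*h^4 - 4*h^3 - I*h^3 + 4*h^2 + 11*I*h^2 - 30*h - 11*I*h + 30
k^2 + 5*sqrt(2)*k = k*(k + 5*sqrt(2))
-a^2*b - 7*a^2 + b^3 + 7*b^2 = (-a + b)*(a + b)*(b + 7)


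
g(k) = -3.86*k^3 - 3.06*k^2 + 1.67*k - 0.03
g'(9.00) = -991.39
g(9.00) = -3046.80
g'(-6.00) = -378.49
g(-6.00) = 713.55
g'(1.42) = -30.37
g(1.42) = -14.88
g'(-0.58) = 1.32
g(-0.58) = -1.27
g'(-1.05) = -4.67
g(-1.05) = -0.69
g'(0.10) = 0.94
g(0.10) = 0.10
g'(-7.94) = -679.78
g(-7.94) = 1725.98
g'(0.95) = -14.59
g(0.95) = -4.51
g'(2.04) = -59.01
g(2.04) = -42.13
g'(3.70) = -179.50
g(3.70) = -231.26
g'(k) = -11.58*k^2 - 6.12*k + 1.67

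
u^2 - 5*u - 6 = (u - 6)*(u + 1)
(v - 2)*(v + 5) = v^2 + 3*v - 10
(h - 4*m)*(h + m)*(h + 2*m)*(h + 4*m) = h^4 + 3*h^3*m - 14*h^2*m^2 - 48*h*m^3 - 32*m^4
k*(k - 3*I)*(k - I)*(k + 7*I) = k^4 + 3*I*k^3 + 25*k^2 - 21*I*k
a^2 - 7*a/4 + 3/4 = (a - 1)*(a - 3/4)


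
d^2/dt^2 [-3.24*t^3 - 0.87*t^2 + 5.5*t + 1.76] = -19.44*t - 1.74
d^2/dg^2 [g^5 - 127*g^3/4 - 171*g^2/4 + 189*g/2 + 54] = 20*g^3 - 381*g/2 - 171/2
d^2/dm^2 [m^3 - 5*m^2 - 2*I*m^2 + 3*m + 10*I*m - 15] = 6*m - 10 - 4*I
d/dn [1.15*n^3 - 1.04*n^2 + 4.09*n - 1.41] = 3.45*n^2 - 2.08*n + 4.09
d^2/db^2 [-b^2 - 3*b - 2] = -2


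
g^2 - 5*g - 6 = (g - 6)*(g + 1)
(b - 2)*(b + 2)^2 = b^3 + 2*b^2 - 4*b - 8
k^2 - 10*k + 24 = (k - 6)*(k - 4)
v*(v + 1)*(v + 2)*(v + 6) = v^4 + 9*v^3 + 20*v^2 + 12*v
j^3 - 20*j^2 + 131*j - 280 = (j - 8)*(j - 7)*(j - 5)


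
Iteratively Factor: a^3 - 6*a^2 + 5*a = (a - 5)*(a^2 - a) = (a - 5)*(a - 1)*(a)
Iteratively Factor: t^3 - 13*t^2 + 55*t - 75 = (t - 5)*(t^2 - 8*t + 15) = (t - 5)*(t - 3)*(t - 5)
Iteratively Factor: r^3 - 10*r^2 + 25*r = (r - 5)*(r^2 - 5*r) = r*(r - 5)*(r - 5)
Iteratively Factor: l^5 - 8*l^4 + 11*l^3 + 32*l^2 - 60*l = (l - 5)*(l^4 - 3*l^3 - 4*l^2 + 12*l) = (l - 5)*(l - 3)*(l^3 - 4*l) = (l - 5)*(l - 3)*(l - 2)*(l^2 + 2*l) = (l - 5)*(l - 3)*(l - 2)*(l + 2)*(l)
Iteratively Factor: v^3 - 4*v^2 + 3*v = (v - 3)*(v^2 - v) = v*(v - 3)*(v - 1)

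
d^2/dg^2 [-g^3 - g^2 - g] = -6*g - 2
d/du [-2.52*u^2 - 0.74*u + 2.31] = -5.04*u - 0.74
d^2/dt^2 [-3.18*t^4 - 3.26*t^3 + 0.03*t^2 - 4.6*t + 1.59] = -38.16*t^2 - 19.56*t + 0.06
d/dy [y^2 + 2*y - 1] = 2*y + 2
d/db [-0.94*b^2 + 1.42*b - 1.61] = 1.42 - 1.88*b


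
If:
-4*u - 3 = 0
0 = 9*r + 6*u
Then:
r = 1/2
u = -3/4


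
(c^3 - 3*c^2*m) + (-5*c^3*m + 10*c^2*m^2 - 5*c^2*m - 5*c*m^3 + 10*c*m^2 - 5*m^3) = -5*c^3*m + c^3 + 10*c^2*m^2 - 8*c^2*m - 5*c*m^3 + 10*c*m^2 - 5*m^3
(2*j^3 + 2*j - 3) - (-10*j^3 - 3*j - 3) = 12*j^3 + 5*j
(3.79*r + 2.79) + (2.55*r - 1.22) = 6.34*r + 1.57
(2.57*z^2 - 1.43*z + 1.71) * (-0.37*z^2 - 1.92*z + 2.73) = -0.9509*z^4 - 4.4053*z^3 + 9.129*z^2 - 7.1871*z + 4.6683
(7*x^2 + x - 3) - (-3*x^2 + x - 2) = 10*x^2 - 1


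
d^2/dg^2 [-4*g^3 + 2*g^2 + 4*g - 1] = 4 - 24*g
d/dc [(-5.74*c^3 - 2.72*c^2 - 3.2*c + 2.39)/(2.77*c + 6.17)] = (-31.7996*c^3 - 113.7818*c^2 - 33.5648*c - 26.3643)/(7.6729*c^2 + 34.1818*c + 38.0689)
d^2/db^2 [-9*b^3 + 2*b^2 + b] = 4 - 54*b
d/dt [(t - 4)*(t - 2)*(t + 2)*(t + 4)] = 4*t*(t^2 - 10)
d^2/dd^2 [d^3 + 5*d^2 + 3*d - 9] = 6*d + 10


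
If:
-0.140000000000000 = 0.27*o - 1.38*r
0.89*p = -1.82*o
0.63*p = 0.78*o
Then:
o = 0.00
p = 0.00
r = 0.10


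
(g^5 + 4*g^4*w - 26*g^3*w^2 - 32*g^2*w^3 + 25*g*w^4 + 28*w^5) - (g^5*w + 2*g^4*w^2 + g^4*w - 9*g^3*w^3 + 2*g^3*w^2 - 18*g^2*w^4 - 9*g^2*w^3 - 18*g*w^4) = -g^5*w + g^5 - 2*g^4*w^2 + 3*g^4*w + 9*g^3*w^3 - 28*g^3*w^2 + 18*g^2*w^4 - 23*g^2*w^3 + 43*g*w^4 + 28*w^5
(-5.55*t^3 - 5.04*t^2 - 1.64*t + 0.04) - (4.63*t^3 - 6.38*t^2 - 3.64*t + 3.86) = -10.18*t^3 + 1.34*t^2 + 2.0*t - 3.82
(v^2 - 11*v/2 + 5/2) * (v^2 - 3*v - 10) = v^4 - 17*v^3/2 + 9*v^2 + 95*v/2 - 25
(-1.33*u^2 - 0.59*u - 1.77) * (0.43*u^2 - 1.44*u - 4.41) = -0.5719*u^4 + 1.6615*u^3 + 5.9538*u^2 + 5.1507*u + 7.8057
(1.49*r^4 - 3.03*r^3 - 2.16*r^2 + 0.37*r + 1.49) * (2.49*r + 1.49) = 3.7101*r^5 - 5.3246*r^4 - 9.8931*r^3 - 2.2971*r^2 + 4.2614*r + 2.2201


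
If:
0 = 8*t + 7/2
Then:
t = -7/16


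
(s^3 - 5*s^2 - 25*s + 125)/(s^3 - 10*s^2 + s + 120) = (s^2 - 25)/(s^2 - 5*s - 24)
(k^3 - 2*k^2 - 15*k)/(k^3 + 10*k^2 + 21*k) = (k - 5)/(k + 7)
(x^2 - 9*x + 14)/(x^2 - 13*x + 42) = (x - 2)/(x - 6)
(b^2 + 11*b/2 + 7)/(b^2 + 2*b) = (b + 7/2)/b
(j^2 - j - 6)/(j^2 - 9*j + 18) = (j + 2)/(j - 6)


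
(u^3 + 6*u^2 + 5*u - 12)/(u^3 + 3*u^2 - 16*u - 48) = (u - 1)/(u - 4)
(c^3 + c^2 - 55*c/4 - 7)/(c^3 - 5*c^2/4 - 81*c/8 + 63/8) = 2*(2*c^2 + 9*c + 4)/(4*c^2 + 9*c - 9)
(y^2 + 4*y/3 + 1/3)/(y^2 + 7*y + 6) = (y + 1/3)/(y + 6)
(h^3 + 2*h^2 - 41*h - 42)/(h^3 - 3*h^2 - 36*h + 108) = (h^2 + 8*h + 7)/(h^2 + 3*h - 18)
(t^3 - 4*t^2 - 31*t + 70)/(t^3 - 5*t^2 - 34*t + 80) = (t - 7)/(t - 8)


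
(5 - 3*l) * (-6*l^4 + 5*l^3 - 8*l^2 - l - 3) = 18*l^5 - 45*l^4 + 49*l^3 - 37*l^2 + 4*l - 15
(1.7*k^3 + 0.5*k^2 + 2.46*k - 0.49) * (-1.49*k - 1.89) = -2.533*k^4 - 3.958*k^3 - 4.6104*k^2 - 3.9193*k + 0.9261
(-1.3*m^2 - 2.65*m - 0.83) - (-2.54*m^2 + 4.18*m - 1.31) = 1.24*m^2 - 6.83*m + 0.48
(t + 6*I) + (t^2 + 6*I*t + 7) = t^2 + t + 6*I*t + 7 + 6*I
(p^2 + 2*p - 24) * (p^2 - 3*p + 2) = p^4 - p^3 - 28*p^2 + 76*p - 48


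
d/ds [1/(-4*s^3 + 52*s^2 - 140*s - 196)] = (3*s^2 - 26*s + 35)/(4*(s^3 - 13*s^2 + 35*s + 49)^2)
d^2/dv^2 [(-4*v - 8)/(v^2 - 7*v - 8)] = 8*((v + 2)*(2*v - 7)^2 + (3*v - 5)*(-v^2 + 7*v + 8))/(-v^2 + 7*v + 8)^3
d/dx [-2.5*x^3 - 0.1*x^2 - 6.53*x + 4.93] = -7.5*x^2 - 0.2*x - 6.53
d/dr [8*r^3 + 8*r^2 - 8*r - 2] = 24*r^2 + 16*r - 8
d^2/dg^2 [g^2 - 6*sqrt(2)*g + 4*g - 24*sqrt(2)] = 2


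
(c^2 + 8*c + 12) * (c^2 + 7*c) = c^4 + 15*c^3 + 68*c^2 + 84*c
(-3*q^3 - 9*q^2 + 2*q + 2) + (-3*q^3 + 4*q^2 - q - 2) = -6*q^3 - 5*q^2 + q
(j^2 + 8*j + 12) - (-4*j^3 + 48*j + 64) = 4*j^3 + j^2 - 40*j - 52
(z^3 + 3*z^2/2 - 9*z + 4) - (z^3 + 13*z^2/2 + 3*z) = -5*z^2 - 12*z + 4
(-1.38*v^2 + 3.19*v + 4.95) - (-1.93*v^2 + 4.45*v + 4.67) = 0.55*v^2 - 1.26*v + 0.28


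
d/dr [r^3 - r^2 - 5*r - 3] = 3*r^2 - 2*r - 5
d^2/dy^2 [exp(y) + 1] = exp(y)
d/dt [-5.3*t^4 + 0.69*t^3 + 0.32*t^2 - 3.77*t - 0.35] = -21.2*t^3 + 2.07*t^2 + 0.64*t - 3.77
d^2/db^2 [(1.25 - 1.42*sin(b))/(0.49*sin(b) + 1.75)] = 0.186588921282799*(-1.517775*sin(b)^2 + 5.420625*sin(b) + 3.03555)/(0.28*sin(b) + 1.0)^3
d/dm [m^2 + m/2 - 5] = 2*m + 1/2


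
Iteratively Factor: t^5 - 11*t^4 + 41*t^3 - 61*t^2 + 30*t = (t - 3)*(t^4 - 8*t^3 + 17*t^2 - 10*t) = (t - 3)*(t - 2)*(t^3 - 6*t^2 + 5*t) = (t - 5)*(t - 3)*(t - 2)*(t^2 - t) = t*(t - 5)*(t - 3)*(t - 2)*(t - 1)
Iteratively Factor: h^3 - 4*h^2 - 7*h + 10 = (h + 2)*(h^2 - 6*h + 5) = (h - 5)*(h + 2)*(h - 1)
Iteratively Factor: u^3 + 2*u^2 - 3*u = (u)*(u^2 + 2*u - 3) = u*(u - 1)*(u + 3)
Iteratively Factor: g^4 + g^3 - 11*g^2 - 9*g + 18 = (g + 2)*(g^3 - g^2 - 9*g + 9) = (g - 1)*(g + 2)*(g^2 - 9) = (g - 1)*(g + 2)*(g + 3)*(g - 3)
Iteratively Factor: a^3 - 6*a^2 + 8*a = (a)*(a^2 - 6*a + 8) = a*(a - 2)*(a - 4)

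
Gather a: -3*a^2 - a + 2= -3*a^2 - a + 2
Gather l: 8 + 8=16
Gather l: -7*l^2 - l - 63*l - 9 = -7*l^2 - 64*l - 9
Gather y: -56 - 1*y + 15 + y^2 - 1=y^2 - y - 42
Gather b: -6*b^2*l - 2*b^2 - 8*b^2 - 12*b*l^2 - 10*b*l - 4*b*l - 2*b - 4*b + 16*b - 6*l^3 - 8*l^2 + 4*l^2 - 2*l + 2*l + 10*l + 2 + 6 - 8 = b^2*(-6*l - 10) + b*(-12*l^2 - 14*l + 10) - 6*l^3 - 4*l^2 + 10*l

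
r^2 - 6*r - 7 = (r - 7)*(r + 1)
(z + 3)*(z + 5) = z^2 + 8*z + 15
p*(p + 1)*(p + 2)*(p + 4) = p^4 + 7*p^3 + 14*p^2 + 8*p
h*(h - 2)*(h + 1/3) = h^3 - 5*h^2/3 - 2*h/3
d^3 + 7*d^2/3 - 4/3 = (d - 2/3)*(d + 1)*(d + 2)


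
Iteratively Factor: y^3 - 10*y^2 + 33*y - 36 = (y - 3)*(y^2 - 7*y + 12) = (y - 4)*(y - 3)*(y - 3)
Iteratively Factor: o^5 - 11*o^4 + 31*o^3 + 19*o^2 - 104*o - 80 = (o - 4)*(o^4 - 7*o^3 + 3*o^2 + 31*o + 20) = (o - 4)*(o + 1)*(o^3 - 8*o^2 + 11*o + 20) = (o - 4)*(o + 1)^2*(o^2 - 9*o + 20) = (o - 5)*(o - 4)*(o + 1)^2*(o - 4)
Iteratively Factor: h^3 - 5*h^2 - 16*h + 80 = (h + 4)*(h^2 - 9*h + 20) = (h - 4)*(h + 4)*(h - 5)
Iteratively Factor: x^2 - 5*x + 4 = (x - 1)*(x - 4)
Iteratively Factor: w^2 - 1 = (w - 1)*(w + 1)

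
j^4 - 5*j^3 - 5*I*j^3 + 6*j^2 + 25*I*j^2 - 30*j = j*(j - 5)*(j - 6*I)*(j + I)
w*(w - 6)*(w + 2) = w^3 - 4*w^2 - 12*w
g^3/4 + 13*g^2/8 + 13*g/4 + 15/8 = (g/4 + 1/4)*(g + 5/2)*(g + 3)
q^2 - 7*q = q*(q - 7)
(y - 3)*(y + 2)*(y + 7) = y^3 + 6*y^2 - 13*y - 42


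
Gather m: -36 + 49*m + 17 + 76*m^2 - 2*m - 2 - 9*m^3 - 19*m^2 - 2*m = -9*m^3 + 57*m^2 + 45*m - 21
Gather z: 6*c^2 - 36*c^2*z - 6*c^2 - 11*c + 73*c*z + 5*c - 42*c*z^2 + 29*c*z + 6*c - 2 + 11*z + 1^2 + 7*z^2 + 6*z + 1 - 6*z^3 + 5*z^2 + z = -6*z^3 + z^2*(12 - 42*c) + z*(-36*c^2 + 102*c + 18)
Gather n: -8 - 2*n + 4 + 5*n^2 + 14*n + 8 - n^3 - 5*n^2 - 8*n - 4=-n^3 + 4*n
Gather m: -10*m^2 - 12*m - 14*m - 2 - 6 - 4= -10*m^2 - 26*m - 12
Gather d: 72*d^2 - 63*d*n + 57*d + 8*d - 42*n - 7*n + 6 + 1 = 72*d^2 + d*(65 - 63*n) - 49*n + 7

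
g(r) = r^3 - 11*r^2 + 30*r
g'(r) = 3*r^2 - 22*r + 30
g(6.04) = 0.25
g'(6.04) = 6.56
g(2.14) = 23.62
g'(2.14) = -3.34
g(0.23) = 6.33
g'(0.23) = 25.10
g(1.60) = 23.94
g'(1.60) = 2.48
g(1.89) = 24.16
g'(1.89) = -0.86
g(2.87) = 19.13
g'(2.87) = -8.43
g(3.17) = 16.42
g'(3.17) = -9.59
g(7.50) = 28.12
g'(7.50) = 33.75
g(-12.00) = -3672.00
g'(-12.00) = 726.00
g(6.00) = 0.00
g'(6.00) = 6.00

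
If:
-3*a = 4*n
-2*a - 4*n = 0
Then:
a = 0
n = 0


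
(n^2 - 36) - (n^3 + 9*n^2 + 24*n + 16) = -n^3 - 8*n^2 - 24*n - 52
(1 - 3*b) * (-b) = 3*b^2 - b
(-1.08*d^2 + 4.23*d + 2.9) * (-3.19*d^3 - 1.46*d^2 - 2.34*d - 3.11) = 3.4452*d^5 - 11.9169*d^4 - 12.8996*d^3 - 10.7734*d^2 - 19.9413*d - 9.019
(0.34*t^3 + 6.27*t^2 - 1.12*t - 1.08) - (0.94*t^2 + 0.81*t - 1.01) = 0.34*t^3 + 5.33*t^2 - 1.93*t - 0.0700000000000001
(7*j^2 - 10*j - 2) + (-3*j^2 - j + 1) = 4*j^2 - 11*j - 1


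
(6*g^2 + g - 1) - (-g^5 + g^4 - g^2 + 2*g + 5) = g^5 - g^4 + 7*g^2 - g - 6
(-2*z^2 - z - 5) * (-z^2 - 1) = 2*z^4 + z^3 + 7*z^2 + z + 5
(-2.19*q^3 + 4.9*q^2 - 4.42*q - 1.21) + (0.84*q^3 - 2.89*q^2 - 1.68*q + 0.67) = -1.35*q^3 + 2.01*q^2 - 6.1*q - 0.54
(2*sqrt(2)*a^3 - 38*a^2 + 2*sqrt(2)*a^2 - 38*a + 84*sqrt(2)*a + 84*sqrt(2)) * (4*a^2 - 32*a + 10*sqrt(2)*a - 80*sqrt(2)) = 8*sqrt(2)*a^5 - 112*a^4 - 56*sqrt(2)*a^4 - 108*sqrt(2)*a^3 + 784*a^3 + 308*sqrt(2)*a^2 + 2576*a^2 - 11760*a + 352*sqrt(2)*a - 13440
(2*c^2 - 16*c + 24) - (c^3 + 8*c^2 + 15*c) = -c^3 - 6*c^2 - 31*c + 24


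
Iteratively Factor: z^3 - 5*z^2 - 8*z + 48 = (z - 4)*(z^2 - z - 12) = (z - 4)*(z + 3)*(z - 4)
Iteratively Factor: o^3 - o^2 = (o - 1)*(o^2) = o*(o - 1)*(o)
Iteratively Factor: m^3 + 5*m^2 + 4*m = (m + 1)*(m^2 + 4*m) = (m + 1)*(m + 4)*(m)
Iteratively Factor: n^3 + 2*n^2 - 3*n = (n + 3)*(n^2 - n) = n*(n + 3)*(n - 1)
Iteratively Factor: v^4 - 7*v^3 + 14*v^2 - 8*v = (v - 2)*(v^3 - 5*v^2 + 4*v) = (v - 4)*(v - 2)*(v^2 - v) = (v - 4)*(v - 2)*(v - 1)*(v)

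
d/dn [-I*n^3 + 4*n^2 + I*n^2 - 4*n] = -3*I*n^2 + 2*n*(4 + I) - 4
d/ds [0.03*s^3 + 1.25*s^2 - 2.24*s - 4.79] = 0.09*s^2 + 2.5*s - 2.24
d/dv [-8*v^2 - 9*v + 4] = -16*v - 9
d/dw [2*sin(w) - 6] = 2*cos(w)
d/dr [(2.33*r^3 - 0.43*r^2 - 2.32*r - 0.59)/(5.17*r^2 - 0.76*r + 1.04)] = (12.0461*r^4 - 3.5416*r^3 + 19.5908*r^2 + 5.2062*r - 2.8612)/(26.7289*r^4 - 7.8584*r^3 + 11.3312*r^2 - 1.5808*r + 1.0816)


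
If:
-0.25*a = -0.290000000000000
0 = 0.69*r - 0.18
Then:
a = 1.16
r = 0.26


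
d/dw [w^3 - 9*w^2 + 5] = 3*w*(w - 6)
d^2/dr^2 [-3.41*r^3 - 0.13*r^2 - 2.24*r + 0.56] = -20.46*r - 0.26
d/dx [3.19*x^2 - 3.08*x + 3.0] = 6.38*x - 3.08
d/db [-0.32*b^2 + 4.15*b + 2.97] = 4.15 - 0.64*b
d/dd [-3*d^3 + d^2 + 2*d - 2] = -9*d^2 + 2*d + 2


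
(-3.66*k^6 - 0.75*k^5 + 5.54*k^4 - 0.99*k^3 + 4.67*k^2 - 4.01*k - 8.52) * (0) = 0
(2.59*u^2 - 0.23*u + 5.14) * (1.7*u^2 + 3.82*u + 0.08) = 4.403*u^4 + 9.5028*u^3 + 8.0666*u^2 + 19.6164*u + 0.4112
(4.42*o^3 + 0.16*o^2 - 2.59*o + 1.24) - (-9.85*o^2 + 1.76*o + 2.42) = 4.42*o^3 + 10.01*o^2 - 4.35*o - 1.18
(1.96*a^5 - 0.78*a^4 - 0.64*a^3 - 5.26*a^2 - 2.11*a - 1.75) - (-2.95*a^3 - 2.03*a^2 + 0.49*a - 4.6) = 1.96*a^5 - 0.78*a^4 + 2.31*a^3 - 3.23*a^2 - 2.6*a + 2.85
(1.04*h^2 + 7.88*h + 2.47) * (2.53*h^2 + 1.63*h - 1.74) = 2.6312*h^4 + 21.6316*h^3 + 17.2839*h^2 - 9.6851*h - 4.2978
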